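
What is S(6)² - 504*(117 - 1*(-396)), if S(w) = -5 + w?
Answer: -258551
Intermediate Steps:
S(6)² - 504*(117 - 1*(-396)) = (-5 + 6)² - 504*(117 - 1*(-396)) = 1² - 504*(117 + 396) = 1 - 504*513 = 1 - 258552 = -258551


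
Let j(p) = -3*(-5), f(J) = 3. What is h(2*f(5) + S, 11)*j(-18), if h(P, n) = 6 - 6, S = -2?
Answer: 0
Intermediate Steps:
j(p) = 15
h(P, n) = 0
h(2*f(5) + S, 11)*j(-18) = 0*15 = 0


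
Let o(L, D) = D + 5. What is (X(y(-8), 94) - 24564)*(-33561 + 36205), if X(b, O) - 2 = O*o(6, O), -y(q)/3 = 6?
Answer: -40336864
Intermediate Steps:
o(L, D) = 5 + D
y(q) = -18 (y(q) = -3*6 = -18)
X(b, O) = 2 + O*(5 + O)
(X(y(-8), 94) - 24564)*(-33561 + 36205) = ((2 + 94*(5 + 94)) - 24564)*(-33561 + 36205) = ((2 + 94*99) - 24564)*2644 = ((2 + 9306) - 24564)*2644 = (9308 - 24564)*2644 = -15256*2644 = -40336864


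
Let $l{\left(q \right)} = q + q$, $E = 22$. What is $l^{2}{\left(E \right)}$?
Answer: $1936$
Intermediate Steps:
$l{\left(q \right)} = 2 q$
$l^{2}{\left(E \right)} = \left(2 \cdot 22\right)^{2} = 44^{2} = 1936$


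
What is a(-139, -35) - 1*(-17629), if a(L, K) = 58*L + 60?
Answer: 9627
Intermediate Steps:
a(L, K) = 60 + 58*L
a(-139, -35) - 1*(-17629) = (60 + 58*(-139)) - 1*(-17629) = (60 - 8062) + 17629 = -8002 + 17629 = 9627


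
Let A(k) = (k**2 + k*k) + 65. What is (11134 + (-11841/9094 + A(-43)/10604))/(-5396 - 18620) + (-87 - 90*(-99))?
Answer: 10216186407243813/1157964774208 ≈ 8822.5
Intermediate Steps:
A(k) = 65 + 2*k**2 (A(k) = (k**2 + k**2) + 65 = 2*k**2 + 65 = 65 + 2*k**2)
(11134 + (-11841/9094 + A(-43)/10604))/(-5396 - 18620) + (-87 - 90*(-99)) = (11134 + (-11841/9094 + (65 + 2*(-43)**2)/10604))/(-5396 - 18620) + (-87 - 90*(-99)) = (11134 + (-11841*1/9094 + (65 + 2*1849)*(1/10604)))/(-24016) + (-87 + 8910) = (11134 + (-11841/9094 + (65 + 3698)*(1/10604)))*(-1/24016) + 8823 = (11134 + (-11841/9094 + 3763*(1/10604)))*(-1/24016) + 8823 = (11134 + (-11841/9094 + 3763/10604))*(-1/24016) + 8823 = (11134 - 45670621/48216388)*(-1/24016) + 8823 = (536795593371/48216388)*(-1/24016) + 8823 = -536795593371/1157964774208 + 8823 = 10216186407243813/1157964774208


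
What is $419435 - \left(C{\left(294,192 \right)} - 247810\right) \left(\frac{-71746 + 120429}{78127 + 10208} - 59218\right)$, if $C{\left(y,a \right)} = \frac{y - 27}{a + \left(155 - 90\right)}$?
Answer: $- \frac{333134970092758016}{22702095} \approx -1.4674 \cdot 10^{10}$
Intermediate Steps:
$C{\left(y,a \right)} = \frac{-27 + y}{65 + a}$ ($C{\left(y,a \right)} = \frac{-27 + y}{a + 65} = \frac{-27 + y}{65 + a}$)
$419435 - \left(C{\left(294,192 \right)} - 247810\right) \left(\frac{-71746 + 120429}{78127 + 10208} - 59218\right) = 419435 - \left(\frac{-27 + 294}{65 + 192} - 247810\right) \left(\frac{-71746 + 120429}{78127 + 10208} - 59218\right) = 419435 - \left(\frac{1}{257} \cdot 267 - 247810\right) \left(\frac{48683}{88335} - 59218\right) = 419435 - \left(\frac{1}{257} \cdot 267 - 247810\right) \left(48683 \cdot \frac{1}{88335} - 59218\right) = 419435 - \left(\frac{267}{257} - 247810\right) \left(\frac{48683}{88335} - 59218\right) = 419435 - \left(- \frac{63686903}{257}\right) \left(- \frac{5230973347}{88335}\right) = 419435 - \frac{333144492145974341}{22702095} = - \frac{333134970092758016}{22702095}$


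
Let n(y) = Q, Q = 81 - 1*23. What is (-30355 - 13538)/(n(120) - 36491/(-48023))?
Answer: -2107873539/2821825 ≈ -746.99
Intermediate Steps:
Q = 58 (Q = 81 - 23 = 58)
n(y) = 58
(-30355 - 13538)/(n(120) - 36491/(-48023)) = (-30355 - 13538)/(58 - 36491/(-48023)) = -43893/(58 - 36491*(-1/48023)) = -43893/(58 + 36491/48023) = -43893/2821825/48023 = -43893*48023/2821825 = -2107873539/2821825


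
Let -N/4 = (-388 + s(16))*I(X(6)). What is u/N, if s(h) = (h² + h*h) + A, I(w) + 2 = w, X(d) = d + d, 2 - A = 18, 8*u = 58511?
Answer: -58511/34560 ≈ -1.6930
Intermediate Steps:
u = 58511/8 (u = (⅛)*58511 = 58511/8 ≈ 7313.9)
A = -16 (A = 2 - 1*18 = 2 - 18 = -16)
X(d) = 2*d
I(w) = -2 + w
s(h) = -16 + 2*h² (s(h) = (h² + h*h) - 16 = (h² + h²) - 16 = 2*h² - 16 = -16 + 2*h²)
N = -4320 (N = -4*(-388 + (-16 + 2*16²))*(-2 + 2*6) = -4*(-388 + (-16 + 2*256))*(-2 + 12) = -4*(-388 + (-16 + 512))*10 = -4*(-388 + 496)*10 = -432*10 = -4*1080 = -4320)
u/N = (58511/8)/(-4320) = (58511/8)*(-1/4320) = -58511/34560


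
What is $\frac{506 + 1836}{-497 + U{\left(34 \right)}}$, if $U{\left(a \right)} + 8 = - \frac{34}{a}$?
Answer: $- \frac{1171}{253} \approx -4.6285$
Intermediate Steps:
$U{\left(a \right)} = -8 - \frac{34}{a}$
$\frac{506 + 1836}{-497 + U{\left(34 \right)}} = \frac{506 + 1836}{-497 - \left(8 + \frac{34}{34}\right)} = \frac{2342}{-497 - 9} = \frac{2342}{-506} = 2342 \left(- \frac{1}{506}\right) = - \frac{1171}{253}$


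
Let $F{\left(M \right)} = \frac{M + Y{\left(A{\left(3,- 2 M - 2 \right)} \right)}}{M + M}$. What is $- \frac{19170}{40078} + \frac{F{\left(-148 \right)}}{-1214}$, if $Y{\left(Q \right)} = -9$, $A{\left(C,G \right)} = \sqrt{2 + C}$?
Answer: $- \frac{3447458363}{7200894416} \approx -0.47875$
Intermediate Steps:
$F{\left(M \right)} = \frac{-9 + M}{2 M}$ ($F{\left(M \right)} = \frac{M - 9}{M + M} = \frac{-9 + M}{2 M}$)
$- \frac{19170}{40078} + \frac{F{\left(-148 \right)}}{-1214} = - \frac{19170}{40078} + \frac{\frac{1}{2} \frac{1}{-148} \left(-9 - 148\right)}{-1214} = \left(-19170\right) \frac{1}{40078} + \frac{1}{2} \left(- \frac{1}{148}\right) \left(-157\right) \left(- \frac{1}{1214}\right) = - \frac{9585}{20039} + \frac{157}{296} \left(- \frac{1}{1214}\right) = - \frac{9585}{20039} - \frac{157}{359344} = - \frac{3447458363}{7200894416}$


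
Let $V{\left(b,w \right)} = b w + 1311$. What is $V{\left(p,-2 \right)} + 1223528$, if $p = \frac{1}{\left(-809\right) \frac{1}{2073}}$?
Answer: $\frac{990898897}{809} \approx 1.2248 \cdot 10^{6}$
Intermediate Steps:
$p = - \frac{2073}{809}$ ($p = \frac{1}{\left(-809\right) \frac{1}{2073}} = \frac{1}{- \frac{809}{2073}} = - \frac{2073}{809} \approx -2.5624$)
$V{\left(b,w \right)} = 1311 + b w$
$V{\left(p,-2 \right)} + 1223528 = \left(1311 - - \frac{4146}{809}\right) + 1223528 = \left(1311 + \frac{4146}{809}\right) + 1223528 = \frac{1064745}{809} + 1223528 = \frac{990898897}{809}$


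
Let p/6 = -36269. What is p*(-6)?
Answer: 1305684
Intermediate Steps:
p = -217614 (p = 6*(-36269) = -217614)
p*(-6) = -217614*(-6) = 1305684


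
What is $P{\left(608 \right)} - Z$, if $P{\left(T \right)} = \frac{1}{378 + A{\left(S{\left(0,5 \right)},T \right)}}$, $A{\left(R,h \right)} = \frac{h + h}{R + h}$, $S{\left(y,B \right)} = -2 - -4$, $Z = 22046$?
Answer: $- \frac{2555087003}{115898} \approx -22046.0$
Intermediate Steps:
$S{\left(y,B \right)} = 2$ ($S{\left(y,B \right)} = -2 + 4 = 2$)
$A{\left(R,h \right)} = \frac{2 h}{R + h}$
$P{\left(T \right)} = \frac{1}{378 + \frac{2 T}{2 + T}}$
$P{\left(608 \right)} - Z = \frac{2 + 608}{4 \left(189 + 95 \cdot 608\right)} - 22046 = \frac{1}{4} \frac{1}{189 + 57760} \cdot 610 - 22046 = \frac{1}{4} \cdot \frac{1}{57949} \cdot 610 - 22046 = \frac{305}{115898} - 22046 = - \frac{2555087003}{115898}$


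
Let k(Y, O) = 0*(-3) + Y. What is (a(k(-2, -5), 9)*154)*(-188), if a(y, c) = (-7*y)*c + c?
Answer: -3908520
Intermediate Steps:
k(Y, O) = Y (k(Y, O) = 0 + Y = Y)
a(y, c) = c - 7*c*y (a(y, c) = -7*c*y + c = c - 7*c*y)
(a(k(-2, -5), 9)*154)*(-188) = ((9*(1 - 7*(-2)))*154)*(-188) = ((9*(1 + 14))*154)*(-188) = ((9*15)*154)*(-188) = (135*154)*(-188) = 20790*(-188) = -3908520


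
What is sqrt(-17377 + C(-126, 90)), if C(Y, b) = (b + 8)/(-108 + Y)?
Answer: I*sqrt(26431054)/39 ≈ 131.82*I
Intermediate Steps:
C(Y, b) = (8 + b)/(-108 + Y)
sqrt(-17377 + C(-126, 90)) = sqrt(-17377 + (8 + 90)/(-108 - 126)) = sqrt(-17377 + 98/(-234)) = sqrt(-17377 - 1/234*98) = sqrt(-17377 - 49/117) = sqrt(-2033158/117) = I*sqrt(26431054)/39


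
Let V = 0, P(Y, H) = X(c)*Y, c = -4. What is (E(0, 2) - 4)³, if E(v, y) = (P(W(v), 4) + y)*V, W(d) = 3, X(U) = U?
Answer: -64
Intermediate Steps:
P(Y, H) = -4*Y
E(v, y) = 0 (E(v, y) = (-4*3 + y)*0 = (-12 + y)*0 = 0)
(E(0, 2) - 4)³ = (0 - 4)³ = (-4)³ = -64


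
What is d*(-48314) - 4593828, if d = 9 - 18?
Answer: -4159002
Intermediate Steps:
d = -9
d*(-48314) - 4593828 = -9*(-48314) - 4593828 = 434826 - 4593828 = -4159002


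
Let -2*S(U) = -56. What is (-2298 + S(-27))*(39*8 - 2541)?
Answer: 5059830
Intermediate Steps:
S(U) = 28 (S(U) = -1/2*(-56) = 28)
(-2298 + S(-27))*(39*8 - 2541) = (-2298 + 28)*(39*8 - 2541) = -2270*(312 - 2541) = -2270*(-2229) = 5059830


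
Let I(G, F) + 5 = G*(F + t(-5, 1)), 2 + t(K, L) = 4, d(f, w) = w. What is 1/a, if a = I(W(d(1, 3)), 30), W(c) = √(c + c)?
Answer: 5/6119 + 32*√6/6119 ≈ 0.013627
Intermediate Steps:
W(c) = √2*√c (W(c) = √(2*c) = √2*√c)
t(K, L) = 2 (t(K, L) = -2 + 4 = 2)
I(G, F) = -5 + G*(2 + F) (I(G, F) = -5 + G*(F + 2) = -5 + G*(2 + F))
a = -5 + 32*√6 (a = -5 + 2*(√2*√3) + 30*(√2*√3) = -5 + 2*√6 + 30*√6 = -5 + 32*√6 ≈ 73.384)
1/a = 1/(-5 + 32*√6)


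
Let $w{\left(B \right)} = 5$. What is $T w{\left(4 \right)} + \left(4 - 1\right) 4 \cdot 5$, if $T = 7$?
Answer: $95$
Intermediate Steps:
$T w{\left(4 \right)} + \left(4 - 1\right) 4 \cdot 5 = 7 \cdot 5 + \left(4 - 1\right) 4 \cdot 5 = 35 + 3 \cdot 4 \cdot 5 = 35 + 12 \cdot 5 = 35 + 60 = 95$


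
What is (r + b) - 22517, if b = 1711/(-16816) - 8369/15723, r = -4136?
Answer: -7047166676261/264397968 ≈ -26654.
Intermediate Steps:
b = -167635157/264397968 (b = 1711*(-1/16816) - 8369*1/15723 = -1711/16816 - 8369/15723 = -167635157/264397968 ≈ -0.63403)
(r + b) - 22517 = (-4136 - 167635157/264397968) - 22517 = -1093717630805/264397968 - 22517 = -7047166676261/264397968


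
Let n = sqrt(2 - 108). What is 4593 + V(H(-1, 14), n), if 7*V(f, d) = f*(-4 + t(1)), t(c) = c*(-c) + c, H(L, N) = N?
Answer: 4585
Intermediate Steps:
t(c) = c - c**2 (t(c) = -c**2 + c = c - c**2)
n = I*sqrt(106) (n = sqrt(-106) = I*sqrt(106) ≈ 10.296*I)
V(f, d) = -4*f/7 (V(f, d) = (f*(-4 + 1*(1 - 1*1)))/7 = (f*(-4 + 1*(1 - 1)))/7 = (f*(-4 + 1*0))/7 = (f*(-4 + 0))/7 = (f*(-4))/7 = (-4*f)/7 = -4*f/7)
4593 + V(H(-1, 14), n) = 4593 - 4/7*14 = 4593 - 8 = 4585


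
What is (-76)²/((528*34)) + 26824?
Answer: 30096889/1122 ≈ 26824.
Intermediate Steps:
(-76)²/((528*34)) + 26824 = 5776/17952 + 26824 = 5776*(1/17952) + 26824 = 361/1122 + 26824 = 30096889/1122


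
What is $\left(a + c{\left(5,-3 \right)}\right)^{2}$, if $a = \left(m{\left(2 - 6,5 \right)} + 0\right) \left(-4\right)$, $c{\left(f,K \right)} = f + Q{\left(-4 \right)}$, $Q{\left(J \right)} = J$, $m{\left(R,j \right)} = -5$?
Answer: $441$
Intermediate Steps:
$c{\left(f,K \right)} = -4 + f$ ($c{\left(f,K \right)} = f - 4 = -4 + f$)
$a = 20$ ($a = \left(-5 + 0\right) \left(-4\right) = \left(-5\right) \left(-4\right) = 20$)
$\left(a + c{\left(5,-3 \right)}\right)^{2} = \left(20 + \left(-4 + 5\right)\right)^{2} = \left(20 + 1\right)^{2} = 21^{2} = 441$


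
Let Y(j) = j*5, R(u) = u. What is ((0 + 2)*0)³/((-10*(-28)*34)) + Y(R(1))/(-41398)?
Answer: -5/41398 ≈ -0.00012078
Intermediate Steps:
Y(j) = 5*j
((0 + 2)*0)³/((-10*(-28)*34)) + Y(R(1))/(-41398) = ((0 + 2)*0)³/((-10*(-28)*34)) + (5*1)/(-41398) = (2*0)³/((280*34)) + 5*(-1/41398) = 0³/9520 - 5/41398 = 0*(1/9520) - 5/41398 = 0 - 5/41398 = -5/41398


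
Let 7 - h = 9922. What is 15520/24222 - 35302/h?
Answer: 56053658/13342285 ≈ 4.2012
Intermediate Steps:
h = -9915 (h = 7 - 1*9922 = 7 - 9922 = -9915)
15520/24222 - 35302/h = 15520/24222 - 35302/(-9915) = 15520*(1/24222) - 35302*(-1/9915) = 7760/12111 + 35302/9915 = 56053658/13342285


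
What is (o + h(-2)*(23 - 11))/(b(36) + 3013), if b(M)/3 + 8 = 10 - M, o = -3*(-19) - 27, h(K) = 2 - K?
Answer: 78/2911 ≈ 0.026795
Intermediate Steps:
o = 30 (o = 57 - 27 = 30)
b(M) = 6 - 3*M (b(M) = -24 + 3*(10 - M) = -24 + (30 - 3*M) = 6 - 3*M)
(o + h(-2)*(23 - 11))/(b(36) + 3013) = (30 + (2 - 1*(-2))*(23 - 11))/((6 - 3*36) + 3013) = (30 + (2 + 2)*12)/((6 - 108) + 3013) = (30 + 4*12)/(-102 + 3013) = (30 + 48)/2911 = 78*(1/2911) = 78/2911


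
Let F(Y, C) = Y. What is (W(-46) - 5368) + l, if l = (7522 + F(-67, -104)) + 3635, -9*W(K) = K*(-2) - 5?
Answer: 17137/3 ≈ 5712.3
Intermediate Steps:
W(K) = 5/9 + 2*K/9 (W(K) = -(K*(-2) - 5)/9 = -(-2*K - 5)/9 = -(-5 - 2*K)/9 = 5/9 + 2*K/9)
l = 11090 (l = (7522 - 67) + 3635 = 7455 + 3635 = 11090)
(W(-46) - 5368) + l = ((5/9 + (2/9)*(-46)) - 5368) + 11090 = ((5/9 - 92/9) - 5368) + 11090 = (-29/3 - 5368) + 11090 = -16133/3 + 11090 = 17137/3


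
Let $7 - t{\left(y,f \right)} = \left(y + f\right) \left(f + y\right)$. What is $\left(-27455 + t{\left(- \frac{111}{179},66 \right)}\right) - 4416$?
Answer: $- \frac{1157914633}{32041} \approx -36139.0$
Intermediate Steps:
$t{\left(y,f \right)} = 7 - \left(f + y\right)^{2}$ ($t{\left(y,f \right)} = 7 - \left(y + f\right) \left(f + y\right) = 7 - \left(f + y\right) \left(f + y\right) = 7 - \left(f + y\right)^{2}$)
$\left(-27455 + t{\left(- \frac{111}{179},66 \right)}\right) - 4416 = \left(-27455 + \left(7 - \left(66 - \frac{111}{179}\right)^{2}\right)\right) - 4416 = \left(-27455 + \left(7 - \left(\frac{11703}{179}\right)^{2}\right)\right) - 4416 = \left(-27455 + \left(7 - \frac{136960209}{32041}\right)\right) - 4416 = \left(-27455 - \frac{136735922}{32041}\right) - 4416 = - \frac{1016421577}{32041} - 4416 = - \frac{1157914633}{32041}$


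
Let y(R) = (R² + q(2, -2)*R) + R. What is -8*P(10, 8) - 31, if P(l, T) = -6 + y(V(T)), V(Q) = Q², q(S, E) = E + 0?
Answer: -32239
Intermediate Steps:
q(S, E) = E
y(R) = R² - R (y(R) = (R² - 2*R) + R = R² - R)
P(l, T) = -6 + T²*(-1 + T²)
-8*P(10, 8) - 31 = -8*(-6 + 8⁴ - 1*8²) - 31 = -8*(-6 + 4096 - 1*64) - 31 = -8*(-6 + 4096 - 64) - 31 = -8*4026 - 31 = -32208 - 31 = -32239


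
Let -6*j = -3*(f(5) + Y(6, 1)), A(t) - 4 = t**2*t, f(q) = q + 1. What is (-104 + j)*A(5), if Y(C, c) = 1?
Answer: -25929/2 ≈ -12965.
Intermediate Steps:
f(q) = 1 + q
A(t) = 4 + t**3 (A(t) = 4 + t**2*t = 4 + t**3)
j = 7/2 (j = -(-1)*((1 + 5) + 1)/2 = -(-1)*(6 + 1)/2 = -(-1)*7/2 = -1/6*(-21) = 7/2 ≈ 3.5000)
(-104 + j)*A(5) = (-104 + 7/2)*(4 + 5**3) = -201*(4 + 125)/2 = -201/2*129 = -25929/2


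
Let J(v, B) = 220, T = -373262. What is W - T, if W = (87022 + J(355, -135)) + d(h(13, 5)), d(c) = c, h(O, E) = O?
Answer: 460517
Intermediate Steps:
W = 87255 (W = (87022 + 220) + 13 = 87242 + 13 = 87255)
W - T = 87255 - 1*(-373262) = 87255 + 373262 = 460517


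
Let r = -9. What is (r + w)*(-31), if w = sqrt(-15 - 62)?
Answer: 279 - 31*I*sqrt(77) ≈ 279.0 - 272.02*I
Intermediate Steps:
w = I*sqrt(77) (w = sqrt(-77) = I*sqrt(77) ≈ 8.775*I)
(r + w)*(-31) = (-9 + I*sqrt(77))*(-31) = 279 - 31*I*sqrt(77)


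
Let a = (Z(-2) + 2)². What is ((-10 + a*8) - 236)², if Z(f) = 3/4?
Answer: 137641/4 ≈ 34410.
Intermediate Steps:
Z(f) = ¾ (Z(f) = 3*(¼) = ¾)
a = 121/16 (a = (¾ + 2)² = (11/4)² = 121/16 ≈ 7.5625)
((-10 + a*8) - 236)² = ((-10 + (121/16)*8) - 236)² = ((-10 + 121/2) - 236)² = (101/2 - 236)² = (-371/2)² = 137641/4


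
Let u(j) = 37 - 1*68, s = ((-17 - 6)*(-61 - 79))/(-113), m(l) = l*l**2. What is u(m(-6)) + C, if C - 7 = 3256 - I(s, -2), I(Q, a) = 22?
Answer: 3210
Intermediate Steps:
m(l) = l**3
s = -3220/113 (s = -23*(-140)*(-1/113) = 3220*(-1/113) = -3220/113 ≈ -28.496)
C = 3241 (C = 7 + (3256 - 1*22) = 7 + (3256 - 22) = 7 + 3234 = 3241)
u(j) = -31 (u(j) = 37 - 68 = -31)
u(m(-6)) + C = -31 + 3241 = 3210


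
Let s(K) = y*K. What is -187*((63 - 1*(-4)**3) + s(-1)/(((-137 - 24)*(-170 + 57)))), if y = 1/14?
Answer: -6048917611/254702 ≈ -23749.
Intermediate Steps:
y = 1/14 ≈ 0.071429
s(K) = K/14
-187*((63 - 1*(-4)**3) + s(-1)/(((-137 - 24)*(-170 + 57)))) = -187*((63 - 1*(-4)**3) + ((1/14)*(-1))/(((-137 - 24)*(-170 + 57)))) = -187*((63 - 1*(-64)) - 1/(14*((-161*(-113))))) = -187*((63 + 64) - 1/14/18193) = -187*(127 - 1/14*1/18193) = -187*(127 - 1/254702) = -187*32347153/254702 = -6048917611/254702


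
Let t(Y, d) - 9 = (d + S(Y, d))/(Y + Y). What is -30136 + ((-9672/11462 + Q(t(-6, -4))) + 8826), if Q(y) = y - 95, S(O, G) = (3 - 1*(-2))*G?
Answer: -122613850/5731 ≈ -21395.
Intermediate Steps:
S(O, G) = 5*G (S(O, G) = (3 + 2)*G = 5*G)
t(Y, d) = 9 + 3*d/Y (t(Y, d) = 9 + (d + 5*d)/(Y + Y) = 9 + (6*d)/((2*Y)) = 9 + (6*d)*(1/(2*Y)) = 9 + 3*d/Y)
Q(y) = -95 + y
-30136 + ((-9672/11462 + Q(t(-6, -4))) + 8826) = -30136 + ((-9672/11462 + (-95 + (9 + 3*(-4)/(-6)))) + 8826) = -30136 + ((-9672*1/11462 + (-95 + (9 + 3*(-4)*(-⅙)))) + 8826) = -30136 + ((-4836/5731 + (-95 + (9 + 2))) + 8826) = -30136 + ((-4836/5731 + (-95 + 11)) + 8826) = -30136 + ((-4836/5731 - 84) + 8826) = -30136 + (-486240/5731 + 8826) = -30136 + 50095566/5731 = -122613850/5731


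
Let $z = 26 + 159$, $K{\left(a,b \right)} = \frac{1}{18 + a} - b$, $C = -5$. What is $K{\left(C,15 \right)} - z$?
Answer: $- \frac{2599}{13} \approx -199.92$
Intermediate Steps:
$z = 185$
$K{\left(C,15 \right)} - z = \frac{1 - 270 - \left(-5\right) 15}{18 - 5} - 185 = \frac{1 - 270 + 75}{13} - 185 = \frac{1}{13} \left(-194\right) - 185 = - \frac{194}{13} - 185 = - \frac{2599}{13}$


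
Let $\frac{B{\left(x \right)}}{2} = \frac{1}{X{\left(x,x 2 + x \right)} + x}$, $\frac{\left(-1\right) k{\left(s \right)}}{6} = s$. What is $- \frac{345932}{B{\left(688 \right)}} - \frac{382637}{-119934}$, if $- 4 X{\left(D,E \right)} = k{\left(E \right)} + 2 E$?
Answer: $- \frac{57088875296851}{119934} \approx -4.76 \cdot 10^{8}$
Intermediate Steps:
$k{\left(s \right)} = - 6 s$
$X{\left(D,E \right)} = E$ ($X{\left(D,E \right)} = - \frac{- 6 E + 2 E}{4} = - \frac{\left(-4\right) E}{4} = E$)
$B{\left(x \right)} = \frac{1}{2 x}$ ($B{\left(x \right)} = \frac{2}{\left(x 2 + x\right) + x} = \frac{2}{\left(2 x + x\right) + x} = \frac{2}{3 x + x} = \frac{2}{4 x} = 2 \frac{1}{4 x} = \frac{1}{2 x}$)
$- \frac{345932}{B{\left(688 \right)}} - \frac{382637}{-119934} = - \frac{345932}{\frac{1}{2} \cdot \frac{1}{688}} - \frac{382637}{-119934} = - \frac{345932}{\frac{1}{2} \cdot \frac{1}{688}} - - \frac{382637}{119934} = - 345932 \frac{1}{\frac{1}{1376}} + \frac{382637}{119934} = \left(-345932\right) 1376 + \frac{382637}{119934} = -476002432 + \frac{382637}{119934} = - \frac{57088875296851}{119934}$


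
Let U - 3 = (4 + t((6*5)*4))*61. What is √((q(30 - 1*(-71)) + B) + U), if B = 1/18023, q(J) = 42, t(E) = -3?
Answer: 3*√3825760233/18023 ≈ 10.296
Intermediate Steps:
B = 1/18023 ≈ 5.5485e-5
U = 64 (U = 3 + (4 - 3)*61 = 3 + 1*61 = 3 + 61 = 64)
√((q(30 - 1*(-71)) + B) + U) = √((42 + 1/18023) + 64) = √(756967/18023 + 64) = √(1910439/18023) = 3*√3825760233/18023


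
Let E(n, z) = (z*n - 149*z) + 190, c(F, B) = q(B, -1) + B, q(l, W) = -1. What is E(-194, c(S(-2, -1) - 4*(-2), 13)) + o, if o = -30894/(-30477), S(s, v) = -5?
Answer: -39873936/10159 ≈ -3925.0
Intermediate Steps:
o = 10298/10159 (o = -30894*(-1/30477) = 10298/10159 ≈ 1.0137)
c(F, B) = -1 + B
E(n, z) = 190 - 149*z + n*z (E(n, z) = (n*z - 149*z) + 190 = (-149*z + n*z) + 190 = 190 - 149*z + n*z)
E(-194, c(S(-2, -1) - 4*(-2), 13)) + o = (190 - 149*(-1 + 13) - 194*(-1 + 13)) + 10298/10159 = (190 - 149*12 - 194*12) + 10298/10159 = (190 - 1788 - 2328) + 10298/10159 = -3926 + 10298/10159 = -39873936/10159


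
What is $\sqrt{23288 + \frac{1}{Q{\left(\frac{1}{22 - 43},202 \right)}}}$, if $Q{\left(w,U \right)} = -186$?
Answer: $\frac{\sqrt{805671462}}{186} \approx 152.6$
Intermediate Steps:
$\sqrt{23288 + \frac{1}{Q{\left(\frac{1}{22 - 43},202 \right)}}} = \sqrt{23288 + \frac{1}{-186}} = \sqrt{23288 - \frac{1}{186}} = \sqrt{\frac{4331567}{186}} = \frac{\sqrt{805671462}}{186}$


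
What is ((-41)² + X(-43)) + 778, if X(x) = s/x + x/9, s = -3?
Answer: 949811/387 ≈ 2454.3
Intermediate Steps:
X(x) = -3/x + x/9
((-41)² + X(-43)) + 778 = ((-41)² + (-3/(-43) + (⅑)*(-43))) + 778 = (1681 + (-3*(-1/43) - 43/9)) + 778 = (1681 + (3/43 - 43/9)) + 778 = (1681 - 1822/387) + 778 = 648725/387 + 778 = 949811/387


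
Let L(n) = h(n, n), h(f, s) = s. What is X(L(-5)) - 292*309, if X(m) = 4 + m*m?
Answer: -90199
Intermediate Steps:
L(n) = n
X(m) = 4 + m²
X(L(-5)) - 292*309 = (4 + (-5)²) - 292*309 = (4 + 25) - 90228 = 29 - 90228 = -90199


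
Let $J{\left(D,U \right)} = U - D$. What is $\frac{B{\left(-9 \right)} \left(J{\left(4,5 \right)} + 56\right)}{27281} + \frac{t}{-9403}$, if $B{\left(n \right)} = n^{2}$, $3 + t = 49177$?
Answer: $- \frac{1298102243}{256523243} \approx -5.0604$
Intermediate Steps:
$t = 49174$ ($t = -3 + 49177 = 49174$)
$\frac{B{\left(-9 \right)} \left(J{\left(4,5 \right)} + 56\right)}{27281} + \frac{t}{-9403} = \frac{\left(-9\right)^{2} \left(\left(5 - 4\right) + 56\right)}{27281} + \frac{49174}{-9403} = 81 \left(\left(5 - 4\right) + 56\right) \frac{1}{27281} + 49174 \left(- \frac{1}{9403}\right) = 81 \left(1 + 56\right) \frac{1}{27281} - \frac{49174}{9403} = 81 \cdot 57 \cdot \frac{1}{27281} - \frac{49174}{9403} = 4617 \cdot \frac{1}{27281} - \frac{49174}{9403} = \frac{4617}{27281} - \frac{49174}{9403} = - \frac{1298102243}{256523243}$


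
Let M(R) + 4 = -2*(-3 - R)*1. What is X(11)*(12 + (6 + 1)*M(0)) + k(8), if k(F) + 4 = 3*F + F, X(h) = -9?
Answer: -206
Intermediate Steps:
M(R) = 2 + 2*R (M(R) = -4 - 2*(-3 - R)*1 = -4 + (6 + 2*R)*1 = -4 + (6 + 2*R) = 2 + 2*R)
k(F) = -4 + 4*F (k(F) = -4 + (3*F + F) = -4 + 4*F)
X(11)*(12 + (6 + 1)*M(0)) + k(8) = -9*(12 + (6 + 1)*(2 + 2*0)) + (-4 + 4*8) = -9*(12 + 7*(2 + 0)) + (-4 + 32) = -9*(12 + 7*2) + 28 = -9*(12 + 14) + 28 = -9*26 + 28 = -234 + 28 = -206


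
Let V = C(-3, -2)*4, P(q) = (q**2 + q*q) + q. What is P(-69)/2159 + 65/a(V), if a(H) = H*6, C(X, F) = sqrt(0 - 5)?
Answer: 9453/2159 - 13*I*sqrt(5)/24 ≈ 4.3784 - 1.2112*I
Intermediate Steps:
C(X, F) = I*sqrt(5) (C(X, F) = sqrt(-5) = I*sqrt(5))
P(q) = q + 2*q**2 (P(q) = (q**2 + q**2) + q = 2*q**2 + q = q + 2*q**2)
V = 4*I*sqrt(5) (V = (I*sqrt(5))*4 = 4*I*sqrt(5) ≈ 8.9443*I)
a(H) = 6*H
P(-69)/2159 + 65/a(V) = -69*(1 + 2*(-69))/2159 + 65/((6*(4*I*sqrt(5)))) = -69*(1 - 138)*(1/2159) + 65/((24*I*sqrt(5))) = -69*(-137)*(1/2159) + 65*(-I*sqrt(5)/120) = 9453*(1/2159) - 13*I*sqrt(5)/24 = 9453/2159 - 13*I*sqrt(5)/24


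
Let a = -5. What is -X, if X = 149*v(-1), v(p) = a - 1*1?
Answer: 894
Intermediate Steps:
v(p) = -6 (v(p) = -5 - 1*1 = -5 - 1 = -6)
X = -894 (X = 149*(-6) = -894)
-X = -1*(-894) = 894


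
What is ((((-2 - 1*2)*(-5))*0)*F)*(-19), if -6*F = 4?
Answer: 0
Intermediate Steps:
F = -⅔ (F = -⅙*4 = -⅔ ≈ -0.66667)
((((-2 - 1*2)*(-5))*0)*F)*(-19) = ((((-2 - 1*2)*(-5))*0)*(-⅔))*(-19) = ((((-2 - 2)*(-5))*0)*(-⅔))*(-19) = ((-4*(-5)*0)*(-⅔))*(-19) = ((20*0)*(-⅔))*(-19) = (0*(-⅔))*(-19) = 0*(-19) = 0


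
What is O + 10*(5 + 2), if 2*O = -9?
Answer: 131/2 ≈ 65.500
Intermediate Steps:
O = -9/2 (O = (½)*(-9) = -9/2 ≈ -4.5000)
O + 10*(5 + 2) = -9/2 + 10*(5 + 2) = -9/2 + 10*7 = -9/2 + 70 = 131/2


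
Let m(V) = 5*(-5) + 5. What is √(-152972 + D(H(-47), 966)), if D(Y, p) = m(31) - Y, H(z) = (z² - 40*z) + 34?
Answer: 67*I*√35 ≈ 396.38*I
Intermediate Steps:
m(V) = -20 (m(V) = -25 + 5 = -20)
H(z) = 34 + z² - 40*z
D(Y, p) = -20 - Y
√(-152972 + D(H(-47), 966)) = √(-152972 + (-20 - (34 + (-47)² - 40*(-47)))) = √(-152972 + (-20 - (34 + 2209 + 1880))) = √(-152972 + (-20 - 1*4123)) = √(-152972 + (-20 - 4123)) = √(-152972 - 4143) = √(-157115) = 67*I*√35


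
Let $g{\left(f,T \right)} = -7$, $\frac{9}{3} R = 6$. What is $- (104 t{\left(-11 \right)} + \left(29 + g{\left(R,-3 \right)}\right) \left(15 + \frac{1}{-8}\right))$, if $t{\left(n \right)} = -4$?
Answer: $\frac{355}{4} \approx 88.75$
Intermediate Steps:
$R = 2$ ($R = \frac{1}{3} \cdot 6 = 2$)
$- (104 t{\left(-11 \right)} + \left(29 + g{\left(R,-3 \right)}\right) \left(15 + \frac{1}{-8}\right)) = - (104 \left(-4\right) + \left(29 - 7\right) \left(15 + \frac{1}{-8}\right)) = - (-416 + 22 \left(15 - \frac{1}{8}\right)) = - (-416 + 22 \cdot \frac{119}{8}) = - (-416 + \frac{1309}{4}) = \left(-1\right) \left(- \frac{355}{4}\right) = \frac{355}{4}$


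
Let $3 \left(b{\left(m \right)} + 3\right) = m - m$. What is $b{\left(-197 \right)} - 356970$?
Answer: $-356973$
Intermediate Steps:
$b{\left(m \right)} = -3$ ($b{\left(m \right)} = -3 + \frac{m - m}{3} = -3 + \frac{1}{3} \cdot 0 = -3 + 0 = -3$)
$b{\left(-197 \right)} - 356970 = -3 - 356970 = -356973$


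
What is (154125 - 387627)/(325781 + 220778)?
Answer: -233502/546559 ≈ -0.42722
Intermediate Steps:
(154125 - 387627)/(325781 + 220778) = -233502/546559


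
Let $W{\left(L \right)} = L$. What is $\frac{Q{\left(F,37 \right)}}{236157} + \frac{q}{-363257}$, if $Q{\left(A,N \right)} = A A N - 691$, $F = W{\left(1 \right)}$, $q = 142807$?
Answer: $- \frac{11320814259}{28595227783} \approx -0.3959$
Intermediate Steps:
$F = 1$
$Q{\left(A,N \right)} = -691 + N A^{2}$ ($Q{\left(A,N \right)} = A^{2} N - 691 = N A^{2} - 691 = -691 + N A^{2}$)
$\frac{Q{\left(F,37 \right)}}{236157} + \frac{q}{-363257} = \frac{-691 + 37 \cdot 1^{2}}{236157} + \frac{142807}{-363257} = \left(-691 + 37 \cdot 1\right) \frac{1}{236157} + 142807 \left(- \frac{1}{363257}\right) = \left(-691 + 37\right) \frac{1}{236157} - \frac{142807}{363257} = \left(-654\right) \frac{1}{236157} - \frac{142807}{363257} = - \frac{218}{78719} - \frac{142807}{363257} = - \frac{11320814259}{28595227783}$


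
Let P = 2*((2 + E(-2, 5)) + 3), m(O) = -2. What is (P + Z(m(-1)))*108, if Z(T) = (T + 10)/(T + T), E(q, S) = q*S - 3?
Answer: -1944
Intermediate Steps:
E(q, S) = -3 + S*q (E(q, S) = S*q - 3 = -3 + S*q)
Z(T) = (10 + T)/(2*T) (Z(T) = (10 + T)/((2*T)) = (10 + T)*(1/(2*T)) = (10 + T)/(2*T))
P = -16 (P = 2*((2 + (-3 + 5*(-2))) + 3) = 2*((2 + (-3 - 10)) + 3) = 2*((2 - 13) + 3) = 2*(-11 + 3) = 2*(-8) = -16)
(P + Z(m(-1)))*108 = (-16 + (1/2)*(10 - 2)/(-2))*108 = (-16 + (1/2)*(-1/2)*8)*108 = (-16 - 2)*108 = -18*108 = -1944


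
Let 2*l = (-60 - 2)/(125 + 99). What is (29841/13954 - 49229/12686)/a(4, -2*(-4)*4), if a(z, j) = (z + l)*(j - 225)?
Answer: 3453839648/1477633901179 ≈ 0.0023374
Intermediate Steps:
l = -31/224 (l = ((-60 - 2)/(125 + 99))/2 = (-62/224)/2 = (-62*1/224)/2 = (½)*(-31/112) = -31/224 ≈ -0.13839)
a(z, j) = (-225 + j)*(-31/224 + z) (a(z, j) = (z - 31/224)*(j - 225) = (-31/224 + z)*(-225 + j) = (-225 + j)*(-31/224 + z))
(29841/13954 - 49229/12686)/a(4, -2*(-4)*4) = (29841/13954 - 49229/12686)/(6975/224 - 225*4 - 31*(-2*(-4))*4/224 + (-2*(-4)*4)*4) = (29841*(1/13954) - 49229*1/12686)/(6975/224 - 900 - 31*4/28 + (8*4)*4) = (29841/13954 - 49229/12686)/(6975/224 - 900 - 31/224*32 + 32*4) = -77094635/(44255111*(6975/224 - 900 - 31/7 + 128)) = -77094635/(44255111*(-166945/224)) = -77094635/44255111*(-224/166945) = 3453839648/1477633901179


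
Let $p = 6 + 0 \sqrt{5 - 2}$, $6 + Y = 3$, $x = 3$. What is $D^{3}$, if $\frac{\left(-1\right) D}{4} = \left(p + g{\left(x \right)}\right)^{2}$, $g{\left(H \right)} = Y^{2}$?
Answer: $-729000000$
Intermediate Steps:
$Y = -3$ ($Y = -6 + 3 = -3$)
$p = 6$ ($p = 6 + 0 \sqrt{3} = 6 + 0 = 6$)
$g{\left(H \right)} = 9$ ($g{\left(H \right)} = \left(-3\right)^{2} = 9$)
$D = -900$ ($D = - 4 \left(6 + 9\right)^{2} = - 4 \cdot 15^{2} = \left(-4\right) 225 = -900$)
$D^{3} = \left(-900\right)^{3} = -729000000$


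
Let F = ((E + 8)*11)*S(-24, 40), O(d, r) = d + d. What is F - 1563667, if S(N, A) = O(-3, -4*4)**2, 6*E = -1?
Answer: -1560565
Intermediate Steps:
E = -1/6 (E = (1/6)*(-1) = -1/6 ≈ -0.16667)
O(d, r) = 2*d
S(N, A) = 36 (S(N, A) = (2*(-3))**2 = (-6)**2 = 36)
F = 3102 (F = ((-1/6 + 8)*11)*36 = ((47/6)*11)*36 = (517/6)*36 = 3102)
F - 1563667 = 3102 - 1563667 = -1560565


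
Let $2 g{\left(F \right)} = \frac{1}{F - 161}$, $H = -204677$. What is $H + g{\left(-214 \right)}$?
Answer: $- \frac{153507751}{750} \approx -2.0468 \cdot 10^{5}$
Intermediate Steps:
$g{\left(F \right)} = \frac{1}{2 \left(-161 + F\right)}$ ($g{\left(F \right)} = \frac{1}{2 \left(F - 161\right)} = \frac{1}{2 \left(-161 + F\right)}$)
$H + g{\left(-214 \right)} = -204677 + \frac{1}{2 \left(-161 - 214\right)} = -204677 + \frac{1}{2 \left(-375\right)} = -204677 + \frac{1}{2} \left(- \frac{1}{375}\right) = -204677 - \frac{1}{750} = - \frac{153507751}{750}$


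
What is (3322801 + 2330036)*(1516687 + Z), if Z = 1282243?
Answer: 15821895064410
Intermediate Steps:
(3322801 + 2330036)*(1516687 + Z) = (3322801 + 2330036)*(1516687 + 1282243) = 5652837*2798930 = 15821895064410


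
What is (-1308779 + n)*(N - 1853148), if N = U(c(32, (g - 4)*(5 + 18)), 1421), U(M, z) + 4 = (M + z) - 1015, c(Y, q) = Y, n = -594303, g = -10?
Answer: 3525866664548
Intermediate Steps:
U(M, z) = -1019 + M + z (U(M, z) = -4 + ((M + z) - 1015) = -4 + (-1015 + M + z) = -1019 + M + z)
N = 434 (N = -1019 + 32 + 1421 = 434)
(-1308779 + n)*(N - 1853148) = (-1308779 - 594303)*(434 - 1853148) = -1903082*(-1852714) = 3525866664548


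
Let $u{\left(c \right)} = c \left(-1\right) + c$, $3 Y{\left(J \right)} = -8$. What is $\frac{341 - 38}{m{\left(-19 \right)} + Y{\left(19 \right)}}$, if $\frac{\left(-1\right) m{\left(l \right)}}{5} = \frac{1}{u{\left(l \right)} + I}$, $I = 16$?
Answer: $- \frac{14544}{143} \approx -101.71$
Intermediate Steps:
$Y{\left(J \right)} = - \frac{8}{3}$ ($Y{\left(J \right)} = \frac{1}{3} \left(-8\right) = - \frac{8}{3}$)
$u{\left(c \right)} = 0$ ($u{\left(c \right)} = - c + c = 0$)
$m{\left(l \right)} = - \frac{5}{16}$ ($m{\left(l \right)} = - \frac{5}{0 + 16} = - \frac{5}{16}$)
$\frac{341 - 38}{m{\left(-19 \right)} + Y{\left(19 \right)}} = \frac{341 - 38}{- \frac{5}{16} - \frac{8}{3}} = \frac{303}{- \frac{143}{48}} = 303 \left(- \frac{48}{143}\right) = - \frac{14544}{143}$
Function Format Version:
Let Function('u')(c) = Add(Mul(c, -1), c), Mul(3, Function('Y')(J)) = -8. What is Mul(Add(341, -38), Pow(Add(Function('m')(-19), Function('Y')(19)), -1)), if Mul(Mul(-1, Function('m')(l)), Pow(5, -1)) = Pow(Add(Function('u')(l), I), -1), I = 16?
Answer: Rational(-14544, 143) ≈ -101.71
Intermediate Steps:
Function('Y')(J) = Rational(-8, 3) (Function('Y')(J) = Mul(Rational(1, 3), -8) = Rational(-8, 3))
Function('u')(c) = 0 (Function('u')(c) = Add(Mul(-1, c), c) = 0)
Function('m')(l) = Rational(-5, 16) (Function('m')(l) = Mul(-5, Pow(Add(0, 16), -1)) = Mul(-5, Pow(16, -1)) = Mul(-5, Rational(1, 16)) = Rational(-5, 16))
Mul(Add(341, -38), Pow(Add(Function('m')(-19), Function('Y')(19)), -1)) = Mul(Add(341, -38), Pow(Add(Rational(-5, 16), Rational(-8, 3)), -1)) = Mul(303, Pow(Rational(-143, 48), -1)) = Mul(303, Rational(-48, 143)) = Rational(-14544, 143)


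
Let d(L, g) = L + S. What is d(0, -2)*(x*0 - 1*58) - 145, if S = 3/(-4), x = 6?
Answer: -203/2 ≈ -101.50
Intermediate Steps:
S = -3/4 (S = 3*(-1/4) = -3/4 ≈ -0.75000)
d(L, g) = -3/4 + L (d(L, g) = L - 3/4 = -3/4 + L)
d(0, -2)*(x*0 - 1*58) - 145 = (-3/4 + 0)*(6*0 - 1*58) - 145 = -3*(0 - 58)/4 - 145 = -3/4*(-58) - 145 = 87/2 - 145 = -203/2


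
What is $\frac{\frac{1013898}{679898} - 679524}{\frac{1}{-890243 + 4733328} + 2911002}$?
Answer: $- \frac{887764153982433795}{3803087012563960279} \approx -0.23343$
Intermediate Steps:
$\frac{\frac{1013898}{679898} - 679524}{\frac{1}{-890243 + 4733328} + 2911002} = \frac{1013898 \cdot \frac{1}{679898} - 679524}{\frac{1}{3843085} + 2911002} = \frac{\frac{506949}{339949} - 679524}{\frac{1}{3843085} + 2911002} = - \frac{231002997327}{339949 \cdot \frac{11187228121171}{3843085}} = \left(- \frac{231002997327}{339949}\right) \frac{3843085}{11187228121171} = - \frac{887764153982433795}{3803087012563960279}$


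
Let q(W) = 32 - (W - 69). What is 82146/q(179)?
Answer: -13691/13 ≈ -1053.2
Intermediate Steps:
q(W) = 101 - W (q(W) = 32 - (-69 + W) = 32 + (69 - W) = 101 - W)
82146/q(179) = 82146/(101 - 1*179) = 82146/(101 - 179) = 82146/(-78) = 82146*(-1/78) = -13691/13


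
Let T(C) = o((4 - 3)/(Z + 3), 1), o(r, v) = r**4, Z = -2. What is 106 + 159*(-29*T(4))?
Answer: -4505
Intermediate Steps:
T(C) = 1 (T(C) = ((4 - 3)/(-2 + 3))**4 = (1/1)**4 = (1*1)**4 = 1**4 = 1)
106 + 159*(-29*T(4)) = 106 + 159*(-29*1) = 106 + 159*(-29) = 106 - 4611 = -4505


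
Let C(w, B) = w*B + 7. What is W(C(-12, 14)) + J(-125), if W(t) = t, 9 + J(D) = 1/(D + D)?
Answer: -42501/250 ≈ -170.00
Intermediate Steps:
C(w, B) = 7 + B*w (C(w, B) = B*w + 7 = 7 + B*w)
J(D) = -9 + 1/(2*D) (J(D) = -9 + 1/(D + D) = -9 + 1/(2*D))
W(C(-12, 14)) + J(-125) = (7 + 14*(-12)) + (-9 + (½)/(-125)) = (7 - 168) + (-9 + (½)*(-1/125)) = -161 + (-9 - 1/250) = -161 - 2251/250 = -42501/250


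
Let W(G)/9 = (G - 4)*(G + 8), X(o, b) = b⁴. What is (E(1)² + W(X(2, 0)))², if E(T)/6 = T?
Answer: 63504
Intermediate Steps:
E(T) = 6*T
W(G) = 9*(-4 + G)*(8 + G) (W(G) = 9*((G - 4)*(G + 8)) = 9*((-4 + G)*(8 + G)) = 9*(-4 + G)*(8 + G))
(E(1)² + W(X(2, 0)))² = ((6*1)² + (-288 + 9*(0⁴)² + 36*0⁴))² = (6² + (-288 + 9*0² + 36*0))² = (36 + (-288 + 9*0 + 0))² = (36 + (-288 + 0 + 0))² = (36 - 288)² = (-252)² = 63504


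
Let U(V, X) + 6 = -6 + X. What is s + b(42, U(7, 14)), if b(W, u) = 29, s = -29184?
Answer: -29155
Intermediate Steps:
U(V, X) = -12 + X (U(V, X) = -6 + (-6 + X) = -12 + X)
s + b(42, U(7, 14)) = -29184 + 29 = -29155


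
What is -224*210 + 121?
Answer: -46919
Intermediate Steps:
-224*210 + 121 = -47040 + 121 = -46919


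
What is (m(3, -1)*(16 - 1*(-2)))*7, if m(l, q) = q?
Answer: -126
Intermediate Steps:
(m(3, -1)*(16 - 1*(-2)))*7 = -(16 - 1*(-2))*7 = -(16 + 2)*7 = -1*18*7 = -18*7 = -126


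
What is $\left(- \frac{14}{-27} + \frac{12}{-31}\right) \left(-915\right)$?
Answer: $- \frac{33550}{279} \approx -120.25$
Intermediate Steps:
$\left(- \frac{14}{-27} + \frac{12}{-31}\right) \left(-915\right) = \left(\left(-14\right) \left(- \frac{1}{27}\right) + 12 \left(- \frac{1}{31}\right)\right) \left(-915\right) = \left(\frac{14}{27} - \frac{12}{31}\right) \left(-915\right) = \frac{110}{837} \left(-915\right) = - \frac{33550}{279}$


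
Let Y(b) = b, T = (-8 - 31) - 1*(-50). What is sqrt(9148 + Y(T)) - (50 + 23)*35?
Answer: -2555 + sqrt(9159) ≈ -2459.3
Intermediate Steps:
T = 11 (T = -39 + 50 = 11)
sqrt(9148 + Y(T)) - (50 + 23)*35 = sqrt(9148 + 11) - (50 + 23)*35 = sqrt(9159) - 73*35 = sqrt(9159) - 1*2555 = sqrt(9159) - 2555 = -2555 + sqrt(9159)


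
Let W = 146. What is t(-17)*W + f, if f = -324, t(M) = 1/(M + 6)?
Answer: -3710/11 ≈ -337.27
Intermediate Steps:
t(M) = 1/(6 + M)
t(-17)*W + f = 146/(6 - 17) - 324 = 146/(-11) - 324 = -1/11*146 - 324 = -146/11 - 324 = -3710/11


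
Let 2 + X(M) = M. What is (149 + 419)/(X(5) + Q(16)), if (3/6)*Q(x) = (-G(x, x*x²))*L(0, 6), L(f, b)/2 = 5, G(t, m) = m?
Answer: -568/81917 ≈ -0.0069338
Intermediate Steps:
L(f, b) = 10 (L(f, b) = 2*5 = 10)
Q(x) = -20*x³ (Q(x) = 2*(-x*x²*10) = 2*(-x³*10) = 2*(-10*x³) = -20*x³)
X(M) = -2 + M
(149 + 419)/(X(5) + Q(16)) = (149 + 419)/((-2 + 5) - 20*16³) = 568/(3 - 20*4096) = 568/(3 - 81920) = 568/(-81917) = 568*(-1/81917) = -568/81917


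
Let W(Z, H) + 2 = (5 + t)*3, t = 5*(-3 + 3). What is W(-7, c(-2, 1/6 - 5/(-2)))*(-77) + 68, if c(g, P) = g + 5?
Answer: -933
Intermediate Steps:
t = 0 (t = 5*0 = 0)
c(g, P) = 5 + g
W(Z, H) = 13 (W(Z, H) = -2 + (5 + 0)*3 = -2 + 5*3 = -2 + 15 = 13)
W(-7, c(-2, 1/6 - 5/(-2)))*(-77) + 68 = 13*(-77) + 68 = -1001 + 68 = -933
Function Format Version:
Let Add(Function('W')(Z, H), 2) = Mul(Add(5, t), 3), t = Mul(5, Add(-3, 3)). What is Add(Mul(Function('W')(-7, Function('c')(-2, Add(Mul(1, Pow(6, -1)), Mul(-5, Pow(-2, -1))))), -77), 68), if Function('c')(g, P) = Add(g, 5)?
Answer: -933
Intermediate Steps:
t = 0 (t = Mul(5, 0) = 0)
Function('c')(g, P) = Add(5, g)
Function('W')(Z, H) = 13 (Function('W')(Z, H) = Add(-2, Mul(Add(5, 0), 3)) = Add(-2, Mul(5, 3)) = Add(-2, 15) = 13)
Add(Mul(Function('W')(-7, Function('c')(-2, Add(Mul(1, Pow(6, -1)), Mul(-5, Pow(-2, -1))))), -77), 68) = Add(Mul(13, -77), 68) = Add(-1001, 68) = -933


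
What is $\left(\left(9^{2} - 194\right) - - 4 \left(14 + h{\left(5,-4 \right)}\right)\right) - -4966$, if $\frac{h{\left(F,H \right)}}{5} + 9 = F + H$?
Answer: $4749$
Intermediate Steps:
$h{\left(F,H \right)} = -45 + 5 F + 5 H$ ($h{\left(F,H \right)} = -45 + 5 \left(F + H\right) = -45 + \left(5 F + 5 H\right) = -45 + 5 F + 5 H$)
$\left(\left(9^{2} - 194\right) - - 4 \left(14 + h{\left(5,-4 \right)}\right)\right) - -4966 = \left(\left(9^{2} - 194\right) - - 4 \left(14 + \left(-45 + 5 \cdot 5 + 5 \left(-4\right)\right)\right)\right) - -4966 = \left(\left(81 - 194\right) - - 4 \left(14 - 40\right)\right) + 4966 = \left(-113 - - 4 \left(14 - 40\right)\right) + 4966 = \left(-113 - \left(-4\right) \left(-26\right)\right) + 4966 = \left(-113 - 104\right) + 4966 = -217 + 4966 = 4749$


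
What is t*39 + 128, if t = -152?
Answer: -5800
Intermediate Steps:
t*39 + 128 = -152*39 + 128 = -5928 + 128 = -5800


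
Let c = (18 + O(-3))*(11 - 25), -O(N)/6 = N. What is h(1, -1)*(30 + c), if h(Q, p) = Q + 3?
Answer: -1896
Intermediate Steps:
h(Q, p) = 3 + Q
O(N) = -6*N
c = -504 (c = (18 - 6*(-3))*(11 - 25) = (18 + 18)*(-14) = 36*(-14) = -504)
h(1, -1)*(30 + c) = (3 + 1)*(30 - 504) = 4*(-474) = -1896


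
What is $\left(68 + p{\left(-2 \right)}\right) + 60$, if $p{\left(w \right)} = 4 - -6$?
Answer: $138$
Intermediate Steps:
$p{\left(w \right)} = 10$ ($p{\left(w \right)} = 4 + 6 = 10$)
$\left(68 + p{\left(-2 \right)}\right) + 60 = \left(68 + 10\right) + 60 = 78 + 60 = 138$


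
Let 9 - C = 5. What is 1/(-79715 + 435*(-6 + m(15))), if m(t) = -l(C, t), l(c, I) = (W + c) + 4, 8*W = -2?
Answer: -4/342785 ≈ -1.1669e-5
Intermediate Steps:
W = -¼ (W = (⅛)*(-2) = -¼ ≈ -0.25000)
C = 4 (C = 9 - 1*5 = 9 - 5 = 4)
l(c, I) = 15/4 + c (l(c, I) = (-¼ + c) + 4 = 15/4 + c)
m(t) = -31/4 (m(t) = -(15/4 + 4) = -1*31/4 = -31/4)
1/(-79715 + 435*(-6 + m(15))) = 1/(-79715 + 435*(-6 - 31/4)) = 1/(-79715 + 435*(-55/4)) = 1/(-79715 - 23925/4) = 1/(-342785/4) = -4/342785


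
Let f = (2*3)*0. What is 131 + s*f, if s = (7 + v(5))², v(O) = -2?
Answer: 131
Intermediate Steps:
f = 0 (f = 6*0 = 0)
s = 25 (s = (7 - 2)² = 5² = 25)
131 + s*f = 131 + 25*0 = 131 + 0 = 131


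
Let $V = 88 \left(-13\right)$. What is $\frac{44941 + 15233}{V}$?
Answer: $- \frac{30087}{572} \approx -52.6$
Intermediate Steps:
$V = -1144$
$\frac{44941 + 15233}{V} = \frac{44941 + 15233}{-1144} = 60174 \left(- \frac{1}{1144}\right) = - \frac{30087}{572}$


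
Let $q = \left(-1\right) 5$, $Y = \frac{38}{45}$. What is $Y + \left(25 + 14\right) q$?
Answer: $- \frac{8737}{45} \approx -194.16$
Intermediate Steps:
$Y = \frac{38}{45}$ ($Y = 38 \cdot \frac{1}{45} = \frac{38}{45} \approx 0.84444$)
$q = -5$
$Y + \left(25 + 14\right) q = \frac{38}{45} + \left(25 + 14\right) \left(-5\right) = \frac{38}{45} + 39 \left(-5\right) = \frac{38}{45} - 195 = - \frac{8737}{45}$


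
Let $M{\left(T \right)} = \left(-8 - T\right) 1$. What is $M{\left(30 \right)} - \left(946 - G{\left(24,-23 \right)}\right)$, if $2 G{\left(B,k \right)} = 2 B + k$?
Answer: $- \frac{1943}{2} \approx -971.5$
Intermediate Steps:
$M{\left(T \right)} = -8 - T$
$G{\left(B,k \right)} = B + \frac{k}{2}$ ($G{\left(B,k \right)} = \frac{2 B + k}{2} = \frac{k + 2 B}{2} = B + \frac{k}{2}$)
$M{\left(30 \right)} - \left(946 - G{\left(24,-23 \right)}\right) = \left(-8 - 30\right) - \left(946 - \left(24 + \frac{1}{2} \left(-23\right)\right)\right) = \left(-8 - 30\right) - \left(946 - \left(24 - \frac{23}{2}\right)\right) = -38 - \left(946 - \frac{25}{2}\right) = -38 - \frac{1867}{2} = - \frac{1943}{2}$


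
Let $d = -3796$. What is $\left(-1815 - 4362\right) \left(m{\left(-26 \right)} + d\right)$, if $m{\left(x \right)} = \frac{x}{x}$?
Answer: $23441715$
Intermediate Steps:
$m{\left(x \right)} = 1$
$\left(-1815 - 4362\right) \left(m{\left(-26 \right)} + d\right) = \left(-1815 - 4362\right) \left(1 - 3796\right) = \left(-6177\right) \left(-3795\right) = 23441715$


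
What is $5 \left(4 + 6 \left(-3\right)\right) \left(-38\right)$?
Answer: $2660$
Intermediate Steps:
$5 \left(4 + 6 \left(-3\right)\right) \left(-38\right) = 5 \left(4 - 18\right) \left(-38\right) = 5 \left(-14\right) \left(-38\right) = \left(-70\right) \left(-38\right) = 2660$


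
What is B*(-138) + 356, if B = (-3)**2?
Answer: -886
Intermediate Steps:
B = 9
B*(-138) + 356 = 9*(-138) + 356 = -1242 + 356 = -886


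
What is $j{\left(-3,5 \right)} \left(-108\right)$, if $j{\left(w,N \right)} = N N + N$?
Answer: $-3240$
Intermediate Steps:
$j{\left(w,N \right)} = N + N^{2}$ ($j{\left(w,N \right)} = N^{2} + N = N + N^{2}$)
$j{\left(-3,5 \right)} \left(-108\right) = 5 \left(1 + 5\right) \left(-108\right) = 5 \cdot 6 \left(-108\right) = 30 \left(-108\right) = -3240$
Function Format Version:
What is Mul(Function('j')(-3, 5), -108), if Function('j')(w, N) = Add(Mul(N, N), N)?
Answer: -3240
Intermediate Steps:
Function('j')(w, N) = Add(N, Pow(N, 2)) (Function('j')(w, N) = Add(Pow(N, 2), N) = Add(N, Pow(N, 2)))
Mul(Function('j')(-3, 5), -108) = Mul(Mul(5, Add(1, 5)), -108) = Mul(Mul(5, 6), -108) = Mul(30, -108) = -3240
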